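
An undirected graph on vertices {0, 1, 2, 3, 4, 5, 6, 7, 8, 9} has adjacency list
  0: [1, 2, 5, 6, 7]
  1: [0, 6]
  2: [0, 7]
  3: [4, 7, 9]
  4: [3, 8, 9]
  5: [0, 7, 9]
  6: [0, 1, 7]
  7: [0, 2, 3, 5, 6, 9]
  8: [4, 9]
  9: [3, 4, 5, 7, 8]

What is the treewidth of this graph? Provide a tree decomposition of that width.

The largest bag has 3 vertices, giving width 2; this decomposition certifies tw(G) ≤ 2. On the other hand G contains the 3-clique {4, 8, 9}. A clique must lie in a single bag of any decomposition, so no decomposition can have width below 2. Hence tw(G) = 2 exactly.

Treewidth 2.
One such decomposition:
Bags: B1 = {5, 7, 9}  B2 = {0, 5, 7}  B3 = {3, 7, 9}  B4 = {3, 4, 9}  B5 = {0, 6, 7}  B6 = {4, 8, 9}  B7 = {0, 1, 6}  B8 = {0, 2, 7}
Tree: B1–B2, B1–B3, B3–B4, B2–B5, B4–B6, B5–B7, B2–B8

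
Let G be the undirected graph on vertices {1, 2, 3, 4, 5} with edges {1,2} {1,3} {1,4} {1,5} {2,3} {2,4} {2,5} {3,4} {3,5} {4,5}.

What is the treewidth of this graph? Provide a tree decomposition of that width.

With just one bag of size 5, the width is 5 − 1 = 4, so tw(G) ≤ 4. Conversely, {1, 2, 3, 4, 5} is a clique of size 5, and the vertices of any clique must share a bag in every tree decomposition; so some bag has ≥ 5 vertices and tw(G) ≥ 4. Hence tw(G) = 4 exactly.

Treewidth 4.
One such decomposition:
Bags: B1 = {1, 2, 3, 4, 5}
Tree: (single bag)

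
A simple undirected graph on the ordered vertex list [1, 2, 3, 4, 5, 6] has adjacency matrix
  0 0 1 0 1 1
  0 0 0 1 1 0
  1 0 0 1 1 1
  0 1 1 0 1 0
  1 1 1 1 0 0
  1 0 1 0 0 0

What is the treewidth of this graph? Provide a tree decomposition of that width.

Treewidth 2.
One optimal decomposition is:
Bags: B1 = {1, 3, 5}  B2 = {3, 4, 5}  B3 = {1, 3, 6}  B4 = {2, 4, 5}
Tree: B1–B2, B1–B3, B2–B4

The largest bag has 3 vertices, giving width 2; this decomposition certifies tw(G) ≤ 2. Conversely, {2, 4, 5} is a clique of size 3, and the vertices of any clique must share a bag in every tree decomposition; so some bag has ≥ 3 vertices and tw(G) ≥ 2. Combining the bounds, tw(G) = 2.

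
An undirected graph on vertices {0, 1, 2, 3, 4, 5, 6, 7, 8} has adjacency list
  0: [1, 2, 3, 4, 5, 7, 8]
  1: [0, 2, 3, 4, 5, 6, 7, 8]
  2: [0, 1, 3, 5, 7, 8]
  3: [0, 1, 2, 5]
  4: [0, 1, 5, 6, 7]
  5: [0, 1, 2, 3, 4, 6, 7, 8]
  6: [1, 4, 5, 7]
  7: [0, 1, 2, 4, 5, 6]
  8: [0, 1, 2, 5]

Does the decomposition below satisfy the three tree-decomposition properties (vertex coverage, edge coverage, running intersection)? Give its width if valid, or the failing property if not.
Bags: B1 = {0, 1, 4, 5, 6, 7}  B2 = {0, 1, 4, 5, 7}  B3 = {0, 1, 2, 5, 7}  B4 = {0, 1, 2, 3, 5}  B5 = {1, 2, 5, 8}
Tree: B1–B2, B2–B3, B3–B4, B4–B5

No — edge (0,8) lies in no bag.

A tree decomposition must satisfy three properties: every vertex lies in some bag; for every edge, both endpoints lie together in some bag; and for every vertex, the bags containing it form a connected subtree. Here edge (0,8) lies in no bag, so the decomposition is invalid.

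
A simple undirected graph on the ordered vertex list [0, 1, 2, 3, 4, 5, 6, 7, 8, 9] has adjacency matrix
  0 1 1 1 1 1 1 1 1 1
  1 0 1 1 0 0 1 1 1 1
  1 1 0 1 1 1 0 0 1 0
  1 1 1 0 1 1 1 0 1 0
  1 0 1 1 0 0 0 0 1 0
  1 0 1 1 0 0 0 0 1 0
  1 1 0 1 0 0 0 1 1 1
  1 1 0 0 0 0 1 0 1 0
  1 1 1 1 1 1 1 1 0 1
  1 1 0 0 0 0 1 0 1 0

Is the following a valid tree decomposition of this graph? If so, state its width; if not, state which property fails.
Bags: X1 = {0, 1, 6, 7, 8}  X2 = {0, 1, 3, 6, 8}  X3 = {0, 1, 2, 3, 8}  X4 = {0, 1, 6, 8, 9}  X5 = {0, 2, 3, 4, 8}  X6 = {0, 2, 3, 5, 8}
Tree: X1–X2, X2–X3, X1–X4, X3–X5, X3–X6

Every vertex of G appears in some bag (union = {0, 1, 2, 3, 4, 5, 6, 7, 8, 9}); every edge is covered by a bag; and for each vertex v the set of bags containing v is connected in the bag tree. The decomposition is therefore valid. The largest bag has 5 vertices, so the width is 4.

Yes; width 4.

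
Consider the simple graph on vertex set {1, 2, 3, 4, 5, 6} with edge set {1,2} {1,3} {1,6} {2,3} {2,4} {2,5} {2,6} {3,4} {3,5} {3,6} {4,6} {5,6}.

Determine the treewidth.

3

A width-3 tree decomposition is:
Bags: B1 = {1, 2, 3, 6}  B2 = {2, 3, 4, 6}  B3 = {2, 3, 5, 6}
Tree: B1–B2, B1–B3
The largest bag has 4 vertices, giving width 3; this decomposition certifies tw(G) ≤ 3. For the lower bound, the 4 vertices {1, 2, 3, 6} are pairwise adjacent, and any tree decomposition puts a clique entirely inside one bag — forcing width ≥ 3. Combining the bounds, tw(G) = 3.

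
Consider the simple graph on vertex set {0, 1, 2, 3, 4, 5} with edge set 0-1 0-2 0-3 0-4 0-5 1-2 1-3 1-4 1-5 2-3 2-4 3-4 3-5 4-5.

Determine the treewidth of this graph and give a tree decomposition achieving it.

Every bag has size at most 5, so the width is 5 − 1 = 4 and tw(G) ≤ 4. On the other hand G contains the 5-clique {0, 1, 2, 3, 4}. A clique must lie in a single bag of any decomposition, so no decomposition can have width below 4. Hence tw(G) = 4 exactly.

Treewidth 4.
Bags: B1 = {0, 1, 3, 4, 5}  B2 = {0, 1, 2, 3, 4}
Tree: B1–B2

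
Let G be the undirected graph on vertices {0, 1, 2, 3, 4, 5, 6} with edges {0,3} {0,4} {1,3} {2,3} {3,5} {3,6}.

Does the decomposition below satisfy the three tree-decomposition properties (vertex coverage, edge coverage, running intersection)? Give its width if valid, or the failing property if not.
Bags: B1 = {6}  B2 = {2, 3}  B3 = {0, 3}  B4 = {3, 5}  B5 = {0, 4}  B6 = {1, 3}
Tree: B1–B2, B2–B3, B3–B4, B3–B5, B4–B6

A tree decomposition must satisfy three properties: every vertex lies in some bag; for every edge, both endpoints lie together in some bag; and for every vertex, the bags containing it form a connected subtree. Here edge (3,6) lies in no bag, so the decomposition is invalid.

No — edge (3,6) lies in no bag.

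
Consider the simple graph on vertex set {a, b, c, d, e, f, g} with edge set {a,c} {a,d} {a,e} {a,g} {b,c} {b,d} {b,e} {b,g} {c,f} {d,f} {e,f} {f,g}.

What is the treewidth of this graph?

3

A width-3 tree decomposition is:
Bags: B1 = {a, b, c, f}  B2 = {a, b, e, f}  B3 = {a, b, d, f}  B4 = {a, b, f, g}
Tree: B1–B2, B2–B3, B3–B4
Each bag holds 4 vertices, so the decomposition has width 3, which upper-bounds the treewidth. For the lower bound: the 4 vertex sets {b,c}, {e,f}, {a}, {d} are disjoint, each induces a connected subgraph, and every pair is joined by at least one edge of G. Contracting each set to a single vertex therefore yields K_{4} as a minor, and since treewidth is minor-monotone, tw(G) ≥ tw(K_{4}) = 3. Therefore the treewidth is 3.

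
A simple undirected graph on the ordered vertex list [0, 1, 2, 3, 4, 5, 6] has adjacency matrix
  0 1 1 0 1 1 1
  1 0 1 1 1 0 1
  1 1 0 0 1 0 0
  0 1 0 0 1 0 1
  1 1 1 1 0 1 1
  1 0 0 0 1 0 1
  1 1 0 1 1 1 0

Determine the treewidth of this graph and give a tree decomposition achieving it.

Treewidth 3.
One such decomposition:
Bags: B1 = {0, 1, 4, 6}  B2 = {0, 4, 5, 6}  B3 = {0, 1, 2, 4}  B4 = {1, 3, 4, 6}
Tree: B1–B2, B1–B3, B1–B4

Every bag has size at most 4, so the width is 4 − 1 = 3 and tw(G) ≤ 3. On the other hand G contains the 4-clique {0, 1, 2, 4}. A clique must lie in a single bag of any decomposition, so no decomposition can have width below 3. The upper and lower bounds meet at 3, so that is the treewidth.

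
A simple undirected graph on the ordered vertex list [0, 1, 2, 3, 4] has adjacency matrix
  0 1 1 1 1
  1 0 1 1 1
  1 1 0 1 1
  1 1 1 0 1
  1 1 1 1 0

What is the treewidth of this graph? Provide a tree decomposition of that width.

Treewidth 4.
Bags: B1 = {0, 1, 2, 3, 4}
Tree: (single bag)

A single bag containing all 5 vertices is trivially a valid decomposition of width 4. Conversely, {0, 1, 2, 3, 4} is a clique of size 5, and the vertices of any clique must share a bag in every tree decomposition; so some bag has ≥ 5 vertices and tw(G) ≥ 4. Combining the bounds, tw(G) = 4.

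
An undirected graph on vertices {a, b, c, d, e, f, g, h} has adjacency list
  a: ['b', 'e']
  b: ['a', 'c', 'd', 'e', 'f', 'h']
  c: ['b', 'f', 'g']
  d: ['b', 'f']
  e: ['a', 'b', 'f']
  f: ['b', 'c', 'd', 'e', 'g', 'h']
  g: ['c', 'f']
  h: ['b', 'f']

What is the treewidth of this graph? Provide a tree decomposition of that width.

The largest bag has 3 vertices, giving width 2; this decomposition certifies tw(G) ≤ 2. On the other hand G contains the 3-clique {a, b, e}. A clique must lie in a single bag of any decomposition, so no decomposition can have width below 2. The upper and lower bounds meet at 2, so that is the treewidth.

Treewidth 2.
One such decomposition:
Bags: B1 = {b, d, f}  B2 = {b, e, f}  B3 = {b, c, f}  B4 = {a, b, e}  B5 = {c, f, g}  B6 = {b, f, h}
Tree: B1–B2, B2–B3, B2–B4, B3–B5, B2–B6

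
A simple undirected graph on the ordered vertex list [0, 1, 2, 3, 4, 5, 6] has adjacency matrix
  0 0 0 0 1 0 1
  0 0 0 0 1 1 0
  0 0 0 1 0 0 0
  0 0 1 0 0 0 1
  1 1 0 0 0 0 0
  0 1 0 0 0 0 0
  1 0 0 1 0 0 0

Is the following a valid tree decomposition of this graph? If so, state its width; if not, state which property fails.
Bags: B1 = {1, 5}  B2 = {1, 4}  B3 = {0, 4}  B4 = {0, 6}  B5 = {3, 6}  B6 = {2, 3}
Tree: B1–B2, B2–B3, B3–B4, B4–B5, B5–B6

Vertex coverage: the bags together contain {0, 1, 2, 3, 4, 5, 6}, the full vertex set. Edge coverage: each edge of G has both endpoints in at least one bag. Running intersection: for every vertex, the bags containing it form a connected subtree. All three properties hold, so this is a valid tree decomposition of width max|bag| − 1 = 1, and hence tw(G) ≤ 1.

Yes; width 1.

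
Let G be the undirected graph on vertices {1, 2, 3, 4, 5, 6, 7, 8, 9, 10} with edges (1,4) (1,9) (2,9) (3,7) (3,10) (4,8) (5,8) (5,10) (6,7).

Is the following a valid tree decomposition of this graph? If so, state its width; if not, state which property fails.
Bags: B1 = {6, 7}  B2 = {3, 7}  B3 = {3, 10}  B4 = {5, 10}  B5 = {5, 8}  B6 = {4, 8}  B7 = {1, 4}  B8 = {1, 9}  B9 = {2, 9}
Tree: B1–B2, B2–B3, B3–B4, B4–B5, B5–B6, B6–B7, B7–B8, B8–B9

Vertex coverage: the bags together contain {1, 2, 3, 4, 5, 6, 7, 8, 9, 10}, the full vertex set. Edge coverage: each edge of G has both endpoints in at least one bag. Running intersection: for every vertex, the bags containing it form a connected subtree. All three properties hold, so this is a valid tree decomposition of width max|bag| − 1 = 1, and hence tw(G) ≤ 1.

Yes; width 1.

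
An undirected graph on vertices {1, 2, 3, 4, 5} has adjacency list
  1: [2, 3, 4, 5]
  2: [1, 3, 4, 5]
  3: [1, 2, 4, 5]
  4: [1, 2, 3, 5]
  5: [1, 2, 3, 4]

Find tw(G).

4

A width-4 tree decomposition is:
Bags: B1 = {1, 2, 3, 4, 5}
Tree: (single bag)
A single bag containing all 5 vertices is trivially a valid decomposition of width 4. Conversely, {1, 2, 3, 4, 5} is a clique of size 5, and the vertices of any clique must share a bag in every tree decomposition; so some bag has ≥ 5 vertices and tw(G) ≥ 4. Combining the bounds, tw(G) = 4.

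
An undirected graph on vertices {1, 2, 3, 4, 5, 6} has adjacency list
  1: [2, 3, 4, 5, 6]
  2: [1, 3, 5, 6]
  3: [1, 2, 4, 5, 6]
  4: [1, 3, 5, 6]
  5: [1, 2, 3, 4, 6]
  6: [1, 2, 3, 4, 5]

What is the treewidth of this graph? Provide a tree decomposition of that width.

Every bag has size at most 5, so the width is 5 − 1 = 4 and tw(G) ≤ 4. Conversely, {1, 2, 3, 5, 6} is a clique of size 5, and the vertices of any clique must share a bag in every tree decomposition; so some bag has ≥ 5 vertices and tw(G) ≥ 4. The upper and lower bounds meet at 4, so that is the treewidth.

Treewidth 4.
Bags: B1 = {1, 3, 4, 5, 6}  B2 = {1, 2, 3, 5, 6}
Tree: B1–B2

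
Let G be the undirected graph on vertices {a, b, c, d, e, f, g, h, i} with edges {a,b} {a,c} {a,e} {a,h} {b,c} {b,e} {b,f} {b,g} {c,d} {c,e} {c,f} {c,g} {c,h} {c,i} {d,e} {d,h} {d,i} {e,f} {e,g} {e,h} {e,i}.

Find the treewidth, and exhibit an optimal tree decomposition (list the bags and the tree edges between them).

Treewidth 3.
Bags: B1 = {a, b, c, e}  B2 = {a, c, e, h}  B3 = {b, c, e, g}  B4 = {c, d, e, h}  B5 = {c, d, e, i}  B6 = {b, c, e, f}
Tree: B1–B2, B1–B3, B2–B4, B4–B5, B1–B6

The largest bag has 4 vertices, giving width 3; this decomposition certifies tw(G) ≤ 3. For the lower bound, the 4 vertices {c, d, e, h} are pairwise adjacent, and any tree decomposition puts a clique entirely inside one bag — forcing width ≥ 3. The upper and lower bounds meet at 3, so that is the treewidth.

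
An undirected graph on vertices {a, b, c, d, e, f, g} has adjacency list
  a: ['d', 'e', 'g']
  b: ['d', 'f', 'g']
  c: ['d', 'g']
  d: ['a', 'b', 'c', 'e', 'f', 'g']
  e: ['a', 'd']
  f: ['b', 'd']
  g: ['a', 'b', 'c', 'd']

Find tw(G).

2

A width-2 tree decomposition is:
Bags: B1 = {b, d, f}  B2 = {b, d, g}  B3 = {c, d, g}  B4 = {a, d, g}  B5 = {a, d, e}
Tree: B1–B2, B2–B3, B3–B4, B4–B5
Every bag has size at most 3, so the width is 3 − 1 = 2 and tw(G) ≤ 2. Conversely, {c, d, g} is a clique of size 3, and the vertices of any clique must share a bag in every tree decomposition; so some bag has ≥ 3 vertices and tw(G) ≥ 2. The upper and lower bounds meet at 2, so that is the treewidth.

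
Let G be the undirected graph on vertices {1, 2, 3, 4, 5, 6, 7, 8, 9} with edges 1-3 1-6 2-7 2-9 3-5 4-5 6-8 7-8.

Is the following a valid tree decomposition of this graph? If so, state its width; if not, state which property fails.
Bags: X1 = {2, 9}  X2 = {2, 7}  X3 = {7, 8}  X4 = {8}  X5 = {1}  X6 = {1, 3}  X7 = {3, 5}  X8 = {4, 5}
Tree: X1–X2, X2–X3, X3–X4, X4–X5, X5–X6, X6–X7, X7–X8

A tree decomposition must satisfy three properties: every vertex lies in some bag; for every edge, both endpoints lie together in some bag; and for every vertex, the bags containing it form a connected subtree. Here vertex 6 appears in no bag, so the decomposition is invalid.

No — vertex 6 appears in no bag.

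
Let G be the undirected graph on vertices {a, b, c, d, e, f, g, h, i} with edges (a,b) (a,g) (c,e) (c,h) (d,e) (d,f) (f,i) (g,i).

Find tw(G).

A width-1 tree decomposition is:
Bags: B1 = {c, h}  B2 = {c, e}  B3 = {d, e}  B4 = {d, f}  B5 = {f, i}  B6 = {g, i}  B7 = {a, g}  B8 = {a, b}
Tree: B1–B2, B2–B3, B3–B4, B4–B5, B5–B6, B6–B7, B7–B8
Every bag has size at most 2, so the width is 2 − 1 = 1 and tw(G) ≤ 1. G has an edge, so its treewidth is at least 1. The upper and lower bounds meet at 1, so that is the treewidth.

1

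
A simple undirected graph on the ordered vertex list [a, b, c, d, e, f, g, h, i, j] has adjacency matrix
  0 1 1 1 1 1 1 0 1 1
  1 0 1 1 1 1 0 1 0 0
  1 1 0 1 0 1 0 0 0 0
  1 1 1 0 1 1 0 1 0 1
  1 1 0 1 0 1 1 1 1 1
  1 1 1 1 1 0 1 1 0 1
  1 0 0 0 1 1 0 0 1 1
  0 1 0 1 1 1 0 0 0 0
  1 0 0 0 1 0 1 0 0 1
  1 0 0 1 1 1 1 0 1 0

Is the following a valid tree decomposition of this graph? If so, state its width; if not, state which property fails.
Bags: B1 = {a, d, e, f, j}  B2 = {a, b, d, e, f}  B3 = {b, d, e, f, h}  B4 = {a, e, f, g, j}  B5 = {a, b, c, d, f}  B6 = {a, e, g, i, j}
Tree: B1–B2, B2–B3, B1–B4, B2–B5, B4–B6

Yes; width 4.

Checking the three conditions: (i) the bags cover all of {a, b, c, d, e, f, g, h, i, j}; (ii) for each edge, some bag contains both endpoints; (iii) the bags containing any fixed vertex form a subtree. All hold, so the decomposition is valid with width 5 − 1 = 4.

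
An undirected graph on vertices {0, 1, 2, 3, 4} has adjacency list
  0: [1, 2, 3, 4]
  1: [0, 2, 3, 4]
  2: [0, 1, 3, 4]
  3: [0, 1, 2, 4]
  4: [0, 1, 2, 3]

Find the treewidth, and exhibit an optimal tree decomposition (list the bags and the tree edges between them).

Treewidth 4.
One optimal decomposition is:
Bags: B1 = {0, 1, 2, 3, 4}
Tree: (single bag)

A single bag containing all 5 vertices is trivially a valid decomposition of width 4. On the other hand G contains the 5-clique {0, 1, 2, 3, 4}. A clique must lie in a single bag of any decomposition, so no decomposition can have width below 4. Hence tw(G) = 4 exactly.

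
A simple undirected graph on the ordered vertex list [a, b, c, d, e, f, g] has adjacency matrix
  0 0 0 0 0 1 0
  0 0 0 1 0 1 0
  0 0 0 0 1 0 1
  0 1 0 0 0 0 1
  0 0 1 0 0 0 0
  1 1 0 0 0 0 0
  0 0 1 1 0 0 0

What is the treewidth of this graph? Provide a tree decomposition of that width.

Treewidth 1.
One such decomposition:
Bags: B1 = {c, e}  B2 = {c, g}  B3 = {d, g}  B4 = {b, d}  B5 = {b, f}  B6 = {a, f}
Tree: B1–B2, B2–B3, B3–B4, B4–B5, B5–B6

The largest bag has 2 vertices, giving width 1; this decomposition certifies tw(G) ≤ 1. Since G has at least one edge (e.g. e–c), it is not an edgeless graph, so tw(G) ≥ 1. Hence tw(G) = 1 exactly.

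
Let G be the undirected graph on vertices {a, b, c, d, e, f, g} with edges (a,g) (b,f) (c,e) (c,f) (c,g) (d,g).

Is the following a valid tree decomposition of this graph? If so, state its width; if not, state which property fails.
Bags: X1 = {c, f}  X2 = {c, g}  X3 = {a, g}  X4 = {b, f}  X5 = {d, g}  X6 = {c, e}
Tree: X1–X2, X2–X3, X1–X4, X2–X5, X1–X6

Checking the three conditions: (i) the bags cover all of {a, b, c, d, e, f, g}; (ii) for each edge, some bag contains both endpoints; (iii) the bags containing any fixed vertex form a subtree. All hold, so the decomposition is valid with width 2 − 1 = 1.

Yes; width 1.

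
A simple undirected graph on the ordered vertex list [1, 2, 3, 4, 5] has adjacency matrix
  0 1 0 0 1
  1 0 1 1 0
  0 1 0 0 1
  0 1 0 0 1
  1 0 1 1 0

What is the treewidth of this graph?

A width-2 tree decomposition is:
Bags: B1 = {1, 2, 5}  B2 = {2, 3, 5}  B3 = {2, 4, 5}
Tree: B1–B2, B2–B3
The largest bag has 3 vertices, giving width 2; this decomposition certifies tw(G) ≤ 2. Since 1–5–3–2–1 is a cycle in G, G is not acyclic. Forests are exactly the graphs of treewidth ≤ 1, so tw(G) ≥ 2. The upper and lower bounds meet at 2, so that is the treewidth.

2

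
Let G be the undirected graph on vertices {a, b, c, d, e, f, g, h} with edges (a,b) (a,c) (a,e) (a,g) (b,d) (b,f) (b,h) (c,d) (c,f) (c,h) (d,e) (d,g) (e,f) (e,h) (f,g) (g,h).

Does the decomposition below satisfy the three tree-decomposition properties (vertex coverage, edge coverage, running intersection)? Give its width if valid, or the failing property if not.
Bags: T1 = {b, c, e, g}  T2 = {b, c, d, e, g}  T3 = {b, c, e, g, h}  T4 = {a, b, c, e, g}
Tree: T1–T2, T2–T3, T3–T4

A tree decomposition must satisfy three properties: every vertex lies in some bag; for every edge, both endpoints lie together in some bag; and for every vertex, the bags containing it form a connected subtree. Here vertex f appears in no bag, so the decomposition is invalid.

No — vertex f appears in no bag.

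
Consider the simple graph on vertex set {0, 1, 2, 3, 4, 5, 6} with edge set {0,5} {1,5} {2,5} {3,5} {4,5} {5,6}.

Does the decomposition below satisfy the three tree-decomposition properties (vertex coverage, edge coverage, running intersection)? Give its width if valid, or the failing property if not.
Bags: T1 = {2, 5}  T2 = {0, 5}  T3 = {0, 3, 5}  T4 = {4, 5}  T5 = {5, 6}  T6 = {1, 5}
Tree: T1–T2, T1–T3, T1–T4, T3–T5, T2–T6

No — bags containing vertex 0 are not connected in the tree.

A tree decomposition must satisfy three properties: every vertex lies in some bag; for every edge, both endpoints lie together in some bag; and for every vertex, the bags containing it form a connected subtree. Here bags containing vertex 0 are not connected in the tree, so the decomposition is invalid.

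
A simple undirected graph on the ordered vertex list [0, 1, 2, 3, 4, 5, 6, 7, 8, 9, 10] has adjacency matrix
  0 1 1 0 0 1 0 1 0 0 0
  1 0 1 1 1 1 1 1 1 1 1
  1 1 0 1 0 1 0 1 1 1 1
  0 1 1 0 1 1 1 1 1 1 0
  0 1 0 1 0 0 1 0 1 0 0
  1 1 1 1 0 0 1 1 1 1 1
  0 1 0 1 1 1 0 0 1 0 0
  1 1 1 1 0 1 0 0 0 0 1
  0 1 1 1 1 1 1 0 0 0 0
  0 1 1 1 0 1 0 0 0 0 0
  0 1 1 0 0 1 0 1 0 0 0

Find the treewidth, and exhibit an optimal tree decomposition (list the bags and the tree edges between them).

Each bag holds 5 vertices, so the decomposition has width 4, which upper-bounds the treewidth. For the lower bound, the 5 vertices {1, 3, 4, 6, 8} are pairwise adjacent, and any tree decomposition puts a clique entirely inside one bag — forcing width ≥ 4. Hence tw(G) = 4 exactly.

Treewidth 4.
Bags: B1 = {1, 2, 3, 5, 7}  B2 = {1, 2, 3, 5, 8}  B3 = {1, 2, 3, 5, 9}  B4 = {1, 2, 5, 7, 10}  B5 = {1, 3, 5, 6, 8}  B6 = {1, 3, 4, 6, 8}  B7 = {0, 1, 2, 5, 7}
Tree: B1–B2, B2–B3, B1–B4, B2–B5, B5–B6, B1–B7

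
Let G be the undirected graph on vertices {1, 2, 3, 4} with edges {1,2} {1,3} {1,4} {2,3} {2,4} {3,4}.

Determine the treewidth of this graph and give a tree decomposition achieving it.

Treewidth 3.
Bags: B1 = {1, 2, 3, 4}
Tree: (single bag)

With just one bag of size 4, the width is 4 − 1 = 3, so tw(G) ≤ 3. For the lower bound, the 4 vertices {1, 2, 3, 4} are pairwise adjacent, and any tree decomposition puts a clique entirely inside one bag — forcing width ≥ 3. Hence tw(G) = 3 exactly.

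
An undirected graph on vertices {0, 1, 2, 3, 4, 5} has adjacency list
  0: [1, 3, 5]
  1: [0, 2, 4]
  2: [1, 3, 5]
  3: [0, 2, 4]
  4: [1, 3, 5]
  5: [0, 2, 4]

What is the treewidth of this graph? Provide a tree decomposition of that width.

Each bag holds 4 vertices, so the decomposition has width 3, which upper-bounds the treewidth. For the lower bound: the 4 vertex sets {0,3}, {1,2}, {4}, {5} are disjoint, each induces a connected subgraph, and every pair is joined by at least one edge of G. Contracting each set to a single vertex therefore yields K_{4} as a minor, and since treewidth is minor-monotone, tw(G) ≥ tw(K_{4}) = 3. Combining the bounds, tw(G) = 3.

Treewidth 3.
One such decomposition:
Bags: B1 = {0, 2, 3, 4}  B2 = {0, 1, 2, 4}  B3 = {0, 2, 4, 5}
Tree: B1–B2, B2–B3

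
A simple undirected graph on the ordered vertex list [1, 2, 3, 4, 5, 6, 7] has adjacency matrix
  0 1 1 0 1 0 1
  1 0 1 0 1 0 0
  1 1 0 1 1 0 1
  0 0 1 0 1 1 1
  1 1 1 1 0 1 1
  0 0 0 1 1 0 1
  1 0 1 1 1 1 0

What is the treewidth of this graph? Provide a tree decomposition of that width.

Treewidth 3.
One optimal decomposition is:
Bags: B1 = {3, 4, 5, 7}  B2 = {4, 5, 6, 7}  B3 = {1, 3, 5, 7}  B4 = {1, 2, 3, 5}
Tree: B1–B2, B1–B3, B3–B4

Every bag has size at most 4, so the width is 4 − 1 = 3 and tw(G) ≤ 3. Conversely, {1, 2, 3, 5} is a clique of size 4, and the vertices of any clique must share a bag in every tree decomposition; so some bag has ≥ 4 vertices and tw(G) ≥ 3. Therefore the treewidth is 3.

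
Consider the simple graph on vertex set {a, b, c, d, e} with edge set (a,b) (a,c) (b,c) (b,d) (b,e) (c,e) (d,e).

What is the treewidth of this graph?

A width-2 tree decomposition is:
Bags: B1 = {b, c, e}  B2 = {b, d, e}  B3 = {a, b, c}
Tree: B1–B2, B1–B3
Every bag has size at most 3, so the width is 3 − 1 = 2 and tw(G) ≤ 2. For the lower bound, the 3 vertices {b, d, e} are pairwise adjacent, and any tree decomposition puts a clique entirely inside one bag — forcing width ≥ 2. Therefore the treewidth is 2.

2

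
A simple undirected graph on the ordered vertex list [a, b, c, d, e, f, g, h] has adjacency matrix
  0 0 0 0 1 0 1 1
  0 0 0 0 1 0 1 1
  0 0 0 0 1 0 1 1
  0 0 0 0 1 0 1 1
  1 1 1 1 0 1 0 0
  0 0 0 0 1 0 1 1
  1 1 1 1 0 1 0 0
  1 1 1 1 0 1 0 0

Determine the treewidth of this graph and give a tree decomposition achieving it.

Every bag has size at most 4, so the width is 4 − 1 = 3 and tw(G) ≤ 3. For the lower bound: the 4 vertex sets {a,e}, {c,h}, {g}, {b} are disjoint, each induces a connected subgraph, and every pair is joined by at least one edge of G. Contracting each set to a single vertex therefore yields K_{4} as a minor, and since treewidth is minor-monotone, tw(G) ≥ tw(K_{4}) = 3. Therefore the treewidth is 3.

Treewidth 3.
Bags: B1 = {a, e, g, h}  B2 = {c, e, g, h}  B3 = {b, e, g, h}  B4 = {d, e, g, h}  B5 = {e, f, g, h}
Tree: B1–B2, B2–B3, B3–B4, B4–B5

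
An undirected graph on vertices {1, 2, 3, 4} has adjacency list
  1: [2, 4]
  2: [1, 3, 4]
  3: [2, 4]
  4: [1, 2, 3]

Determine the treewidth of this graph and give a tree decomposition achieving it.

Treewidth 2.
One such decomposition:
Bags: B1 = {1, 2, 4}  B2 = {2, 3, 4}
Tree: B1–B2

The largest bag has 3 vertices, giving width 2; this decomposition certifies tw(G) ≤ 2. For the lower bound, the 3 vertices {1, 2, 4} are pairwise adjacent, and any tree decomposition puts a clique entirely inside one bag — forcing width ≥ 2. Hence tw(G) = 2 exactly.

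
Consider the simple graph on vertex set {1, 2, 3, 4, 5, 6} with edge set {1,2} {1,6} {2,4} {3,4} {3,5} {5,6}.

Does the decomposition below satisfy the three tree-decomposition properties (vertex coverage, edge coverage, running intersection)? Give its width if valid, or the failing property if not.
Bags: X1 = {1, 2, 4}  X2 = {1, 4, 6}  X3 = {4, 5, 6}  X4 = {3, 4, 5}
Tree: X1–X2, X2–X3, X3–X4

Yes; width 2.

Checking the three conditions: (i) the bags cover all of {1, 2, 3, 4, 5, 6}; (ii) for each edge, some bag contains both endpoints; (iii) the bags containing any fixed vertex form a subtree. All hold, so the decomposition is valid with width 3 − 1 = 2.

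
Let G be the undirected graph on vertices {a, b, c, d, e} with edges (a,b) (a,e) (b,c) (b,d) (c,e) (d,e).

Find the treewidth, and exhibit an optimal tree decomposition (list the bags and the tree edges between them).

Treewidth 2.
One optimal decomposition is:
Bags: B1 = {a, b, e}  B2 = {b, c, e}  B3 = {b, d, e}
Tree: B1–B2, B2–B3

The largest bag has 3 vertices, giving width 2; this decomposition certifies tw(G) ≤ 2. Since a–b–c–e–a is a cycle in G, G is not acyclic. Forests are exactly the graphs of treewidth ≤ 1, so tw(G) ≥ 2. Combining the bounds, tw(G) = 2.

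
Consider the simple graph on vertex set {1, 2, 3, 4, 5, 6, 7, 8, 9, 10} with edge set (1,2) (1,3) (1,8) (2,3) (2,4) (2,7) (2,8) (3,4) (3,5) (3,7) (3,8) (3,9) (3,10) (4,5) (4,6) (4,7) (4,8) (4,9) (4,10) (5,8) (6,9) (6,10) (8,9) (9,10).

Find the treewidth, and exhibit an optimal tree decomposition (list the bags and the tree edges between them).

Each bag holds 4 vertices, so the decomposition has width 3, which upper-bounds the treewidth. For the lower bound, the 4 vertices {1, 2, 3, 8} are pairwise adjacent, and any tree decomposition puts a clique entirely inside one bag — forcing width ≥ 3. Hence tw(G) = 3 exactly.

Treewidth 3.
Bags: B1 = {2, 3, 4, 8}  B2 = {3, 4, 5, 8}  B3 = {3, 4, 8, 9}  B4 = {2, 3, 4, 7}  B5 = {1, 2, 3, 8}  B6 = {3, 4, 9, 10}  B7 = {4, 6, 9, 10}
Tree: B1–B2, B2–B3, B1–B4, B1–B5, B3–B6, B6–B7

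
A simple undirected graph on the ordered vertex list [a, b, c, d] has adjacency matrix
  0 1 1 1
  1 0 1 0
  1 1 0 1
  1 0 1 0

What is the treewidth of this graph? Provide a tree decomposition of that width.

Each bag holds 3 vertices, so the decomposition has width 2, which upper-bounds the treewidth. Conversely, {a, c, d} is a clique of size 3, and the vertices of any clique must share a bag in every tree decomposition; so some bag has ≥ 3 vertices and tw(G) ≥ 2. Therefore the treewidth is 2.

Treewidth 2.
Bags: B1 = {a, c, d}  B2 = {a, b, c}
Tree: B1–B2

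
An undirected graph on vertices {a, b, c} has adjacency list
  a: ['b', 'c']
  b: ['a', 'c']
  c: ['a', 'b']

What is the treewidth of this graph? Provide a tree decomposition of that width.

With just one bag of size 3, the width is 3 − 1 = 2, so tw(G) ≤ 2. Conversely, {a, b, c} is a clique of size 3, and the vertices of any clique must share a bag in every tree decomposition; so some bag has ≥ 3 vertices and tw(G) ≥ 2. Therefore the treewidth is 2.

Treewidth 2.
Bags: B1 = {a, b, c}
Tree: (single bag)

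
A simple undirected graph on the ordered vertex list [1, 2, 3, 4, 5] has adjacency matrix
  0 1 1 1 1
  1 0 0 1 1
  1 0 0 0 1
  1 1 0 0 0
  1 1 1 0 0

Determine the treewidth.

A width-2 tree decomposition is:
Bags: B1 = {1, 2, 5}  B2 = {1, 2, 4}  B3 = {1, 3, 5}
Tree: B1–B2, B1–B3
The largest bag has 3 vertices, giving width 2; this decomposition certifies tw(G) ≤ 2. For the lower bound, the 3 vertices {1, 2, 4} are pairwise adjacent, and any tree decomposition puts a clique entirely inside one bag — forcing width ≥ 2. Hence tw(G) = 2 exactly.

2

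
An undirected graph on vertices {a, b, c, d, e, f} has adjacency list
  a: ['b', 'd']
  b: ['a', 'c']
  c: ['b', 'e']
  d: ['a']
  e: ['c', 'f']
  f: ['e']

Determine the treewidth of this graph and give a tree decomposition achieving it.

Each bag holds 2 vertices, so the decomposition has width 1, which upper-bounds the treewidth. Any graph with an edge has treewidth ≥ 1, and G has the edge d–a. The upper and lower bounds meet at 1, so that is the treewidth.

Treewidth 1.
One such decomposition:
Bags: B1 = {a, d}  B2 = {a, b}  B3 = {b, c}  B4 = {c, e}  B5 = {e, f}
Tree: B1–B2, B2–B3, B3–B4, B4–B5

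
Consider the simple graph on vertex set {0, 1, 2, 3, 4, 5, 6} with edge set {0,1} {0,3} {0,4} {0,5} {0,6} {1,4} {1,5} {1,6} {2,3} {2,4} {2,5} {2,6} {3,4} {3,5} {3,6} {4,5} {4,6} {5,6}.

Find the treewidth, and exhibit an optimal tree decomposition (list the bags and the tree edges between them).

Every bag has size at most 5, so the width is 5 − 1 = 4 and tw(G) ≤ 4. For the lower bound, the 5 vertices {0, 1, 4, 5, 6} are pairwise adjacent, and any tree decomposition puts a clique entirely inside one bag — forcing width ≥ 4. Combining the bounds, tw(G) = 4.

Treewidth 4.
One such decomposition:
Bags: B1 = {0, 3, 4, 5, 6}  B2 = {2, 3, 4, 5, 6}  B3 = {0, 1, 4, 5, 6}
Tree: B1–B2, B1–B3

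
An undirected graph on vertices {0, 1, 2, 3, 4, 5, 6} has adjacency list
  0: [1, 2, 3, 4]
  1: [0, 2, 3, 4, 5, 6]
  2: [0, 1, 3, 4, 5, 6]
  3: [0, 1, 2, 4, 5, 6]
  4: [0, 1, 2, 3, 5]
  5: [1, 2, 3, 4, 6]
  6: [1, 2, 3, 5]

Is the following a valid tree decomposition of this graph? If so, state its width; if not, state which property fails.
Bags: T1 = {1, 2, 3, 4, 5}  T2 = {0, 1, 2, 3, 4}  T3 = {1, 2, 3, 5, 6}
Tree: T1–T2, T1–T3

Yes; width 4.

Checking the three conditions: (i) the bags cover all of {0, 1, 2, 3, 4, 5, 6}; (ii) for each edge, some bag contains both endpoints; (iii) the bags containing any fixed vertex form a subtree. All hold, so the decomposition is valid with width 5 − 1 = 4.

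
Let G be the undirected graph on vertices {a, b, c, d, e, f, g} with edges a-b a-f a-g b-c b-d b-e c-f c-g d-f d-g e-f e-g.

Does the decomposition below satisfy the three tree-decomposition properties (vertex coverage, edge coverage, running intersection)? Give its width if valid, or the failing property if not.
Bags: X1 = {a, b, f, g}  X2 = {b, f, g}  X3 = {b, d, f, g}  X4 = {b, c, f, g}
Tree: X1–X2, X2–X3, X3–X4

No — vertex e appears in no bag.

A tree decomposition must satisfy three properties: every vertex lies in some bag; for every edge, both endpoints lie together in some bag; and for every vertex, the bags containing it form a connected subtree. Here vertex e appears in no bag, so the decomposition is invalid.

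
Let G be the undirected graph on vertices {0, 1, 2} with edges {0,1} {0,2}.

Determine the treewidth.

1

A width-1 tree decomposition is:
Bags: B1 = {0, 2}  B2 = {0, 1}
Tree: B1–B2
The largest bag has 2 vertices, giving width 1; this decomposition certifies tw(G) ≤ 1. Since G has at least one edge (e.g. 0–2), it is not an edgeless graph, so tw(G) ≥ 1. Combining the bounds, tw(G) = 1.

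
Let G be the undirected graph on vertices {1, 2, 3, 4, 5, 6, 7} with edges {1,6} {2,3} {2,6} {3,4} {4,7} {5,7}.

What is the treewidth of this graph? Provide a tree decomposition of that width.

Treewidth 1.
One optimal decomposition is:
Bags: B1 = {1, 6}  B2 = {2, 6}  B3 = {2, 3}  B4 = {3, 4}  B5 = {4, 7}  B6 = {5, 7}
Tree: B1–B2, B2–B3, B3–B4, B4–B5, B5–B6

The largest bag has 2 vertices, giving width 1; this decomposition certifies tw(G) ≤ 1. G has an edge, so its treewidth is at least 1. Hence tw(G) = 1 exactly.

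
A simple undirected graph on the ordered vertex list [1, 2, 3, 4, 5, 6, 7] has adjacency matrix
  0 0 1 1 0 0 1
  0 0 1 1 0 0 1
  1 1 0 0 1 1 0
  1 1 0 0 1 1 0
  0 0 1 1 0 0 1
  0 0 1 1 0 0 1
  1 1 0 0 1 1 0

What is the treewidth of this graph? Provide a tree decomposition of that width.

Treewidth 3.
One optimal decomposition is:
Bags: B1 = {1, 3, 4, 7}  B2 = {2, 3, 4, 7}  B3 = {3, 4, 6, 7}  B4 = {3, 4, 5, 7}
Tree: B1–B2, B2–B3, B3–B4

Each bag holds 4 vertices, so the decomposition has width 3, which upper-bounds the treewidth. For the lower bound: the 4 vertex sets {1,4}, {2,7}, {3}, {6} are disjoint, each induces a connected subgraph, and every pair is joined by at least one edge of G. Contracting each set to a single vertex therefore yields K_{4} as a minor, and since treewidth is minor-monotone, tw(G) ≥ tw(K_{4}) = 3. Hence tw(G) = 3 exactly.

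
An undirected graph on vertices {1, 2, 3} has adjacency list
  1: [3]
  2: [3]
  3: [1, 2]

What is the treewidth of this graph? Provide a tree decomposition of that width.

Each bag holds 2 vertices, so the decomposition has width 1, which upper-bounds the treewidth. G has an edge, so its treewidth is at least 1. Therefore the treewidth is 1.

Treewidth 1.
One such decomposition:
Bags: B1 = {2, 3}  B2 = {1, 3}
Tree: B1–B2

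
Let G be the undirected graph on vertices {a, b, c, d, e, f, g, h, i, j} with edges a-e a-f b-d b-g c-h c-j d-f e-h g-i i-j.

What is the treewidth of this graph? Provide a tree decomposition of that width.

Each bag holds 3 vertices, so the decomposition has width 2, which upper-bounds the treewidth. Since a–f–d–b–g–i–j–c–h–e–a is a cycle in G, G is not acyclic. Forests are exactly the graphs of treewidth ≤ 1, so tw(G) ≥ 2. Hence tw(G) = 2 exactly.

Treewidth 2.
Bags: B1 = {a, d, f}  B2 = {a, b, d}  B3 = {a, b, g}  B4 = {a, g, i}  B5 = {a, i, j}  B6 = {a, c, j}  B7 = {a, c, h}  B8 = {a, e, h}
Tree: B1–B2, B2–B3, B3–B4, B4–B5, B5–B6, B6–B7, B7–B8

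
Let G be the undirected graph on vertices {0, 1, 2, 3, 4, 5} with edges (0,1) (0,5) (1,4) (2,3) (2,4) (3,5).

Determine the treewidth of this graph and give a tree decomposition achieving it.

Treewidth 2.
One such decomposition:
Bags: B1 = {0, 3, 5}  B2 = {0, 1, 3}  B3 = {1, 3, 4}  B4 = {2, 3, 4}
Tree: B1–B2, B2–B3, B3–B4

Every bag has size at most 3, so the width is 3 − 1 = 2 and tw(G) ≤ 2. Since 3–5–0–1–4–2–3 is a cycle in G, G is not acyclic. Forests are exactly the graphs of treewidth ≤ 1, so tw(G) ≥ 2. The upper and lower bounds meet at 2, so that is the treewidth.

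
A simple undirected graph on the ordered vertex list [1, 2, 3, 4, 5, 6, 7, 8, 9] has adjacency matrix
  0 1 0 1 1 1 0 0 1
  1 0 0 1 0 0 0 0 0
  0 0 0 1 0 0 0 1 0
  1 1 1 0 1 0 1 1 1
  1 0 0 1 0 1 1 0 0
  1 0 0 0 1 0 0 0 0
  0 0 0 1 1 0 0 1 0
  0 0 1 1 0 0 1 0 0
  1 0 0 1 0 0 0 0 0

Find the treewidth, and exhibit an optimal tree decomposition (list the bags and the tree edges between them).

Every bag has size at most 3, so the width is 3 − 1 = 2 and tw(G) ≤ 2. On the other hand G contains the 3-clique {3, 4, 8}. A clique must lie in a single bag of any decomposition, so no decomposition can have width below 2. The upper and lower bounds meet at 2, so that is the treewidth.

Treewidth 2.
One optimal decomposition is:
Bags: B1 = {4, 5, 7}  B2 = {4, 7, 8}  B3 = {1, 4, 5}  B4 = {1, 4, 9}  B5 = {1, 2, 4}  B6 = {1, 5, 6}  B7 = {3, 4, 8}
Tree: B1–B2, B1–B3, B3–B4, B4–B5, B3–B6, B2–B7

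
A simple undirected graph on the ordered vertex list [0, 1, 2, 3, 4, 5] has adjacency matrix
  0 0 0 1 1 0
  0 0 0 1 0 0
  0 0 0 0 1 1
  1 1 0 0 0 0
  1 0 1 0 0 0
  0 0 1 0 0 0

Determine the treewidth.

A width-1 tree decomposition is:
Bags: B1 = {1, 3}  B2 = {0, 3}  B3 = {0, 4}  B4 = {2, 4}  B5 = {2, 5}
Tree: B1–B2, B2–B3, B3–B4, B4–B5
Each bag holds 2 vertices, so the decomposition has width 1, which upper-bounds the treewidth. Any graph with an edge has treewidth ≥ 1, and G has the edge 1–3. Hence tw(G) = 1 exactly.

1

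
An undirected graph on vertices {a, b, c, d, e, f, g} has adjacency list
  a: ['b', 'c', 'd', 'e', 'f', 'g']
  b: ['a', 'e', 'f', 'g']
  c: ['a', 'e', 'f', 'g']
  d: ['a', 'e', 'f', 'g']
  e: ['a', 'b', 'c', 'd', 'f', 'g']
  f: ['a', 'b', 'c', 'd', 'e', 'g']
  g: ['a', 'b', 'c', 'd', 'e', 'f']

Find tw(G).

4

A width-4 tree decomposition is:
Bags: B1 = {a, d, e, f, g}  B2 = {a, c, e, f, g}  B3 = {a, b, e, f, g}
Tree: B1–B2, B1–B3
The largest bag has 5 vertices, giving width 4; this decomposition certifies tw(G) ≤ 4. On the other hand G contains the 5-clique {a, d, e, f, g}. A clique must lie in a single bag of any decomposition, so no decomposition can have width below 4. Therefore the treewidth is 4.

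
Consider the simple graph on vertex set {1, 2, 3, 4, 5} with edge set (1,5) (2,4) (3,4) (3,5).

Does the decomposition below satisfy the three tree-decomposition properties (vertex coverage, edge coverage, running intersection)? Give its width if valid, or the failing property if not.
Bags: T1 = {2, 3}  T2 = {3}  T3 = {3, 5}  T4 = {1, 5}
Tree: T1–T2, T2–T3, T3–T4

A tree decomposition must satisfy three properties: every vertex lies in some bag; for every edge, both endpoints lie together in some bag; and for every vertex, the bags containing it form a connected subtree. Here vertex 4 appears in no bag, so the decomposition is invalid.

No — vertex 4 appears in no bag.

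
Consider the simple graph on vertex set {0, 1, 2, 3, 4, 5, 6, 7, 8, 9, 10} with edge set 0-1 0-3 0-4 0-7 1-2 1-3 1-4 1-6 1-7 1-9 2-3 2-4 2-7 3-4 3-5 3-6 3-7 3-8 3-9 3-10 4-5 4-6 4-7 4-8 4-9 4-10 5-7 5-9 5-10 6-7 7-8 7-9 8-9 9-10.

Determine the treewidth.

A width-4 tree decomposition is:
Bags: B1 = {1, 3, 4, 7, 9}  B2 = {3, 4, 5, 7, 9}  B3 = {1, 2, 3, 4, 7}  B4 = {3, 4, 5, 9, 10}  B5 = {1, 3, 4, 6, 7}  B6 = {3, 4, 7, 8, 9}  B7 = {0, 1, 3, 4, 7}
Tree: B1–B2, B1–B3, B2–B4, B1–B5, B2–B6, B5–B7
The largest bag has 5 vertices, giving width 4; this decomposition certifies tw(G) ≤ 4. Conversely, {3, 4, 5, 9, 10} is a clique of size 5, and the vertices of any clique must share a bag in every tree decomposition; so some bag has ≥ 5 vertices and tw(G) ≥ 4. Therefore the treewidth is 4.

4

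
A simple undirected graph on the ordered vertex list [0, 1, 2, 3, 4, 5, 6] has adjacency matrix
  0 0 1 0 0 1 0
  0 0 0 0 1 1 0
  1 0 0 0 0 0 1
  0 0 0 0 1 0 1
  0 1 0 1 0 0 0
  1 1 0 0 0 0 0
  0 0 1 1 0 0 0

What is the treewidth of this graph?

2

A width-2 tree decomposition is:
Bags: B1 = {2, 3, 6}  B2 = {2, 3, 4}  B3 = {1, 2, 4}  B4 = {1, 2, 5}  B5 = {0, 2, 5}
Tree: B1–B2, B2–B3, B3–B4, B4–B5
Every bag has size at most 3, so the width is 3 − 1 = 2 and tw(G) ≤ 2. The edges 2–6–3–4–1–5–0–2 form a cycle, so G is not a tree and its treewidth is at least 2. Combining the bounds, tw(G) = 2.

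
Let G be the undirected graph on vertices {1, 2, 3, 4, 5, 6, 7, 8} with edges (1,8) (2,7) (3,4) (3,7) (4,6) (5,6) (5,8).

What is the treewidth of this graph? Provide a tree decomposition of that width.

The largest bag has 2 vertices, giving width 1; this decomposition certifies tw(G) ≤ 1. G has an edge, so its treewidth is at least 1. Therefore the treewidth is 1.

Treewidth 1.
One such decomposition:
Bags: B1 = {1, 8}  B2 = {5, 8}  B3 = {5, 6}  B4 = {4, 6}  B5 = {3, 4}  B6 = {3, 7}  B7 = {2, 7}
Tree: B1–B2, B2–B3, B3–B4, B4–B5, B5–B6, B6–B7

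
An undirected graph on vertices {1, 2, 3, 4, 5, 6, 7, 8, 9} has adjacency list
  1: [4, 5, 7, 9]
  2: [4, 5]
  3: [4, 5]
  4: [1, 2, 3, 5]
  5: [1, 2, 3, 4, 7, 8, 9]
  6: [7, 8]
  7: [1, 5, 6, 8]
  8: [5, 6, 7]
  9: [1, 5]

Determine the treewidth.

A width-2 tree decomposition is:
Bags: B1 = {1, 4, 5}  B2 = {1, 5, 9}  B3 = {2, 4, 5}  B4 = {3, 4, 5}  B5 = {1, 5, 7}  B6 = {5, 7, 8}  B7 = {6, 7, 8}
Tree: B1–B2, B1–B3, B1–B4, B2–B5, B5–B6, B6–B7
The largest bag has 3 vertices, giving width 2; this decomposition certifies tw(G) ≤ 2. For the lower bound, the 3 vertices {5, 7, 8} are pairwise adjacent, and any tree decomposition puts a clique entirely inside one bag — forcing width ≥ 2. Hence tw(G) = 2 exactly.

2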